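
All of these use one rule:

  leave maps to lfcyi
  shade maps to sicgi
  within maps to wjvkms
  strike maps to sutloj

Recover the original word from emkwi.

In leave: l→l is +0, e→f is +1, a→c is +2, v→y is +3 — the shift increases by 1 each position. Each letter shifts forward by its position index (0, 1, 2, …) — the shift grows by one for each successive letter.
Undoing it on emkwi: e−0=e, m−1=l, k−2=i, w−3=t, i−4=e.

elite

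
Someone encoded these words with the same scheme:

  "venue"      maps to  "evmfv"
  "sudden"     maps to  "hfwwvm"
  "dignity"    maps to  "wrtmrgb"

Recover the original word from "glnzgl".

Each pair mirrors across the alphabet (v↔e, e↔v, n↔m): positions sum to 25. Each letter is replaced by its mirror in the alphabet: a↔z, b↔y, c↔x, and so on (the Atbash cipher).
Undoing it on glnzgl: g↔t, l↔o, n↔m, z↔a, g↔t, l↔o.

tomato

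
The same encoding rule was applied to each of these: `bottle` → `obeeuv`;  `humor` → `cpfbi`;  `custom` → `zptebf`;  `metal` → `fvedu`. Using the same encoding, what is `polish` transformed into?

b(1)→o(14) and o(14)→b(1) fit y≡11x+3 (mod 26); the inverse of 11 mod 26 is 19. Treating letters as 0–25, the rule is x ↦ 11x + 3 (mod 26).
Applying it to polish: p(15)→11·15+3≡12=m; o(14)→11·14+3≡1=b; l(11)→11·11+3≡20=u; i(8)→11·8+3≡13=n; s(18)→11·18+3≡19=t; h(7)→11·7+3≡2=c (all mod 26).

mbuntc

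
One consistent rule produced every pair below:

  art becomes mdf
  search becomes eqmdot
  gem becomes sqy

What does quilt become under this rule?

cguxf

Compare letters: a→m is +12, r→d is +12, t→f is +12 — a constant shift. This is a Caesar cipher with shift 12.
On quilt: q+12=c, u+12=g, i+12=u, l+12=x, t+12=f.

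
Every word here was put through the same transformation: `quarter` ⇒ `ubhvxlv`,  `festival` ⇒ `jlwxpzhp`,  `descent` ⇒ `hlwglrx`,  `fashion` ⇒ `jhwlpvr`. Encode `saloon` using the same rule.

The shift depends on letter class: consonant q→u is +4, but vowel u→b is +7. Vowels shift forward by 7 and consonants shift forward by 4.
Applying it to saloon: s(cons)+4=w, a(vowel)+7=h, l(cons)+4=p, o(vowel)+7=v, o(vowel)+7=v, n(cons)+4=r.

whpvvr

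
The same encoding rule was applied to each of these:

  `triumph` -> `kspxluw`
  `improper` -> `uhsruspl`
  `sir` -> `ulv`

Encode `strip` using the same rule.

sluwv

Two steps: reverse the string, then apply a Caesar shift of +3.
Applying it to strip: reverse → pirts; then shift: p+3=s, i+3=l, r+3=u, t+3=w, s+3=v.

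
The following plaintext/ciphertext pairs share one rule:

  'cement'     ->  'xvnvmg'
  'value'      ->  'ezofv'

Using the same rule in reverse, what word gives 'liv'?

ore

Each pair mirrors across the alphabet (c↔x, e↔v, m↔n): positions sum to 25. Each letter is replaced by its mirror in the alphabet: a↔z, b↔y, c↔x, and so on (the Atbash cipher).
Reversing it on liv: l↔o, i↔r, v↔e.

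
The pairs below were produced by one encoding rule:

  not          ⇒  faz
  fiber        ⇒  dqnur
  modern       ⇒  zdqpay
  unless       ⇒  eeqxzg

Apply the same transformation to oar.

The output letters match the input read backwards, each shifted +12: not reversed is ton. Read the word backwards and shift each letter +12.
Applying it to oar: reverse → rao; then shift: r+12=d, a+12=m, o+12=a.

dma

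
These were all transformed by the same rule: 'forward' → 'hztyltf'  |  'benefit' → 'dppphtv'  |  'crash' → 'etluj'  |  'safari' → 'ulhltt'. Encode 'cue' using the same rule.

efp

The shift depends on letter class: consonant f→h is +2, but vowel o→z is +11. The rule splits by letter class: vowels +11, consonants +2.
For cue: c(cons)+2=e, u(vowel)+11=f, e(vowel)+11=p.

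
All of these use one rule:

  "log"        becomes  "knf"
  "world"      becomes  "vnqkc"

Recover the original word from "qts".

It's a constant shift of +25 (ROT25).
Undoing it on qts: q−25=r, t−25=u, s−25=t.

rut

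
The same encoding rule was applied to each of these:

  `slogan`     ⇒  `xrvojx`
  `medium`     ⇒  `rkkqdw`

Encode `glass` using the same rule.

lrhab

In slogan: s→x is +5, l→r is +6, o→v is +7, g→o is +8 — the shift increases by 1 each position. The shift increases by 1 at each position, starting from +5: 5, 6, 7, ….
Applying it to glass: g+5=l, l+6=r, a+7=h, s+8=a, s+9=b.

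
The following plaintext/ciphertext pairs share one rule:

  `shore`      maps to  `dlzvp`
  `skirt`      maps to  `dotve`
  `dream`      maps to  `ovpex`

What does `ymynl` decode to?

ninja

Shifts by position in shore: pos 0: s→d (+11), pos 1: h→l (+4), pos 2: o→z (+11), pos 3: r→v (+4) — repeating every 2. A repeating key of period 2 is used — shifts +11, +4 over and over.
Decoding ymynl: y−11=n, m−4=i, y−11=n, n−4=j, l−11=a.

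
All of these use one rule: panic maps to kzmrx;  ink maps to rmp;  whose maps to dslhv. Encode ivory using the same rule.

relib

Letters are reflected about the middle of the alphabet (position → 25−position): Atbash.
For ivory: i↔r, v↔e, o↔l, r↔i, y↔b.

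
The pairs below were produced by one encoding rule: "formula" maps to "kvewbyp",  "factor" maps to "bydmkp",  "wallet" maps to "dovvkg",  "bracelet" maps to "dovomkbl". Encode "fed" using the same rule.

nop

The output letters match the input read backwards, each shifted +10: formula reversed is alumrof. Two steps: reverse the string, then apply a Caesar shift of +10.
For fed: reverse → def; then shift: d+10=n, e+10=o, f+10=p.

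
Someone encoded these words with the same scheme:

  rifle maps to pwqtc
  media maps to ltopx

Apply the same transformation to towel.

wphze

The output letters match the input read backwards, each shifted +11: rifle reversed is elfir. Two steps: reverse the string, then apply a Caesar shift of +11.
Applying it to towel: reverse → lewot; then shift: l+11=w, e+11=p, w+11=h, o+11=z, t+11=e.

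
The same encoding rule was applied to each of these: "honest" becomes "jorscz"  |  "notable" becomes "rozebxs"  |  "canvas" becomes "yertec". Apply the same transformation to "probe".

lfobs

Each letter's alphabet position (a=0..z=25) is mapped through 23·x+4 mod 26 — an affine cipher.
On probe: p(15)→23·15+4≡11=l; r(17)→23·17+4≡5=f; o(14)→23·14+4≡14=o; b(1)→23·1+4≡1=b; e(4)→23·4+4≡18=s (all mod 26).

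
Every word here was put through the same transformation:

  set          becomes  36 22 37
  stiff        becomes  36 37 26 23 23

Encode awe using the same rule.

18 40 22

s is letter #19 and maps to 36: an offset of 17. Letters become their 1-based position plus 17 (so a→18, b→19, …).
Applying it to awe: a=1→18, w=23→40, e=5→22.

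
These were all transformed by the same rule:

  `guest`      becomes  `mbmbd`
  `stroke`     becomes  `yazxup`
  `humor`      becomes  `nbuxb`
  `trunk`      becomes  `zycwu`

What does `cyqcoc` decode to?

In guest: g→m is +6, u→b is +7, e→m is +8, s→b is +9 — the shift increases by 1 each position. The shift increases by 1 at each position, starting from +6: 6, 7, 8, ….
Decoding cyqcoc: c−6=w, y−7=r, q−8=i, c−9=t, o−10=e, c−11=r.

writer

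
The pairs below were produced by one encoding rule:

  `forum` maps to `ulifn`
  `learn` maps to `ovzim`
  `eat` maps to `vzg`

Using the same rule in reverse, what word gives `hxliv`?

score

Letters are reflected about the middle of the alphabet (position → 25−position): Atbash.
Decoding hxliv: h↔s, x↔c, l↔o, i↔r, v↔e.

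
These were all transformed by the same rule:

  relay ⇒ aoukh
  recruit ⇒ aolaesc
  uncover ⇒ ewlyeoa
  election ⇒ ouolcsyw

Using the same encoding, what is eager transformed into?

The shift depends on letter class: consonant r→a is +9, but vowel e→o is +10. The rule splits by letter class: vowels +10, consonants +9.
Applying it to eager: e(vowel)+10=o, a(vowel)+10=k, g(cons)+9=p, e(vowel)+10=o, r(cons)+9=a.

okpoa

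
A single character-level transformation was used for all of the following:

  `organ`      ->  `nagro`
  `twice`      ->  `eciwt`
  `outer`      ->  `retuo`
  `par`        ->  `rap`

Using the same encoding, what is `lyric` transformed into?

The output letters match the input read backwards: organ reversed is nagro. The word is simply reversed.
For lyric: reverse → ciryl.

ciryl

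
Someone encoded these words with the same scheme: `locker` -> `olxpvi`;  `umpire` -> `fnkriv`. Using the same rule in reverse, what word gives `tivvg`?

greet

This is the alphabet-reversal cipher (Atbash): a becomes z, b becomes y, etc.
Undoing it on tivvg: t↔g, i↔r, v↔e, v↔e, g↔t.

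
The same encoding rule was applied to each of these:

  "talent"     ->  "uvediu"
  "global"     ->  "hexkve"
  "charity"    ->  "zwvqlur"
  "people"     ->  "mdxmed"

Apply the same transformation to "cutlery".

zjuedqr

t(19)→u(20) and a(0)→v(21) fit y≡15x+21 (mod 26); the inverse of 15 mod 26 is 7. Treating letters as 0–25, the rule is x ↦ 15x + 21 (mod 26).
On cutlery: c(2)→15·2+21≡25=z; u(20)→15·20+21≡9=j; t(19)→15·19+21≡20=u; l(11)→15·11+21≡4=e; e(4)→15·4+21≡3=d; r(17)→15·17+21≡16=q; y(24)→15·24+21≡17=r (all mod 26).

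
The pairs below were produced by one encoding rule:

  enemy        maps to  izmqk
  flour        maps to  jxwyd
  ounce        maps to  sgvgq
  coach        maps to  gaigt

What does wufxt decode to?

sixth

A repeating key of period 3 is used — shifts +4, +12, +8 over and over.
Decoding wufxt: w−4=s, u−12=i, f−8=x, x−4=t, t−12=h.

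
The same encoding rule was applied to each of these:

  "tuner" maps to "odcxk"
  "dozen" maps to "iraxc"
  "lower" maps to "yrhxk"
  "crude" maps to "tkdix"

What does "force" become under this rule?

This is an affine cipher: with a=0,…,z=25, each position x becomes (15x+15) mod 26.
For force: f(5)→15·5+15≡12=m; o(14)→15·14+15≡17=r; r(17)→15·17+15≡10=k; c(2)→15·2+15≡19=t; e(4)→15·4+15≡23=x (all mod 26).

mrktx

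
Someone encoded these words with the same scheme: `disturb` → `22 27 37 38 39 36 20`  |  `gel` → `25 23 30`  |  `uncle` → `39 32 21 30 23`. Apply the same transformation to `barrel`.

20 19 36 36 23 30

d is letter #4 and maps to 22: an offset of 18. The number is (letter's place in the alphabet, a=1) + 18.
On barrel: b=2→20, a=1→19, r=18→36, r=18→36, e=5→23, l=12→30.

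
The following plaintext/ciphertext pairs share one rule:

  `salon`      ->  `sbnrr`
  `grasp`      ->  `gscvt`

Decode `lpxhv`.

lover

In salon: s→s is +0, a→b is +1, l→n is +2, o→r is +3 — the shift increases by 1 each position. Each letter shifts forward by its position index (0, 1, 2, …) — the shift grows by one for each successive letter.
Decoding lpxhv: l−0=l, p−1=o, x−2=v, h−3=e, v−4=r.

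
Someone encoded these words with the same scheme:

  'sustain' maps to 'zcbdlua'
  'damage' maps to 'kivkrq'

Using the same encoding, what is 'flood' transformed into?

mtxyo

In sustain: s→z is +7, u→c is +8, s→b is +9, t→d is +10 — the shift increases by 1 each position. Letter i (0-indexed) is shifted by i+7, so successive shifts are 7, 8, 9, ….
Applying it to flood: f+7=m, l+8=t, o+9=x, o+10=y, d+11=o.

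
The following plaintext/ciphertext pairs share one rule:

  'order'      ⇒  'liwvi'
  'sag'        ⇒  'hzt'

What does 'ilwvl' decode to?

Each pair mirrors across the alphabet (o↔l, r↔i, d↔w): positions sum to 25. Each letter is replaced by its mirror in the alphabet: a↔z, b↔y, c↔x, and so on (the Atbash cipher).
Decoding ilwvl: i↔r, l↔o, w↔d, v↔e, l↔o.

rodeo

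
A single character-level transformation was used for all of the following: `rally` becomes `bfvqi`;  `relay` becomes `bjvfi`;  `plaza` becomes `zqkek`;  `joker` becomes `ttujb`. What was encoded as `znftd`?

Shifts by position in rally: pos 0: r→b (+10), pos 1: a→f (+5), pos 2: l→v (+10), pos 3: l→q (+5) — repeating every 2. A repeating key of period 2 is used — shifts +10, +5 over and over.
Undoing it on znftd: z−10=p, n−5=i, f−10=v, t−5=o, d−10=t.

pivot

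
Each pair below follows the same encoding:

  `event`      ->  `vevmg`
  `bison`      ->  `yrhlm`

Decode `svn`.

This is the alphabet-reversal cipher (Atbash): a becomes z, b becomes y, etc.
Reversing it on svn: s↔h, v↔e, n↔m.

hem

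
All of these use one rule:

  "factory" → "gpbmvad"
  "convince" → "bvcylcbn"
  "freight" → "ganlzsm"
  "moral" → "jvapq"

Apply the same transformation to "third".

f(5)→g(6) and a(0)→p(15) fit y≡19x+15 (mod 26); the inverse of 19 mod 26 is 11. Treating letters as 0–25, the rule is x ↦ 19x + 15 (mod 26).
Applying it to third: t(19)→19·19+15≡12=m; h(7)→19·7+15≡18=s; i(8)→19·8+15≡11=l; r(17)→19·17+15≡0=a; d(3)→19·3+15≡20=u (all mod 26).

mslau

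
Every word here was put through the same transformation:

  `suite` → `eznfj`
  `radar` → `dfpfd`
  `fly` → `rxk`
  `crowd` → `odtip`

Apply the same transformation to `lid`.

The shift depends on letter class: consonant s→e is +12, but vowel u→z is +5. Two shifts are in play — +5 for a/e/i/o/u, +12 for every other letter.
For lid: l(cons)+12=x, i(vowel)+5=n, d(cons)+12=p.

xnp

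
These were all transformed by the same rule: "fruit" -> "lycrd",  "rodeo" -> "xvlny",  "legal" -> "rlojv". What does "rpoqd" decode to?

In fruit: f→l is +6, r→y is +7, u→c is +8, i→r is +9 — the shift increases by 1 each position. The shift increases by 1 at each position, starting from +6: 6, 7, 8, ….
Undoing it on rpoqd: r−6=l, p−7=i, o−8=g, q−9=h, d−10=t.

light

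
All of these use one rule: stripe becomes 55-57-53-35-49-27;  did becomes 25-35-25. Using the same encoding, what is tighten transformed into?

57-35-31-33-57-27-45

s(#19)→55 and t(#20)→57: differences scale by 2, so n = 2·pos + 17. Each letter becomes 2×(its alphabet position, a=1..z=26) + 17.
Applying it to tighten: t=20→57, i=9→35, g=7→31, h=8→33, t=20→57, e=5→27, n=14→45.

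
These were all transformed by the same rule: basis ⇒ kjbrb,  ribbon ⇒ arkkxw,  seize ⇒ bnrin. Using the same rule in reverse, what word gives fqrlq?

which

Compare letters: b→k is +9, a→j is +9, s→b is +9 — a constant shift. Each letter is shifted forward by 9 in the alphabet (a Caesar shift of +9).
Undoing it on fqrlq: f−9=w, q−9=h, r−9=i, l−9=c, q−9=h.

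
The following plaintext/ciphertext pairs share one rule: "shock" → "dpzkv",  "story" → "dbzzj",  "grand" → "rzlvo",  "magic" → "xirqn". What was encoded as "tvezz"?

intro

A repeating key of period 2 is used — shifts +11, +8 over and over.
Reversing it on tvezz: t−11=i, v−8=n, e−11=t, z−8=r, z−11=o.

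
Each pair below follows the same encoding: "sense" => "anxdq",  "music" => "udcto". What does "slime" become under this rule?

In sense: s→a is +8, e→n is +9, n→x is +10, s→d is +11 — the shift increases by 1 each position. Letter i (0-indexed) is shifted by i+8, so successive shifts are 8, 9, 10, ….
On slime: s+8=a, l+9=u, i+10=s, m+11=x, e+12=q.

ausxq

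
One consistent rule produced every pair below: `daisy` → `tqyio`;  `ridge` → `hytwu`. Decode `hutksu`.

Compare letters: d→t is +16, a→q is +16, i→y is +16 — a constant shift. Every letter moves 16 places later in the alphabet, wrapping around z→a.
Reversing it on hutksu: h−16=r, u−16=e, t−16=d, k−16=u, s−16=c, u−16=e.

reduce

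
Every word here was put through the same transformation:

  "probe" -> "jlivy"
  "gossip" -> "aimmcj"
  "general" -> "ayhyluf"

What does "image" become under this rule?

Compare letters: p→j is +20, r→l is +20, o→i is +20 — a constant shift. Each letter is shifted forward by 20 in the alphabet (a Caesar shift of +20).
Applying it to image: i+20=c, m+20=g, a+20=u, g+20=a, e+20=y.

cguay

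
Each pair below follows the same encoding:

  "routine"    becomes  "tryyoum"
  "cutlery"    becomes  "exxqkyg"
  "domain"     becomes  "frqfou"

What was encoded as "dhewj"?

Each letter shifts forward by (position + 2), i.e. 2, 3, 4, … — the shift grows by one for each successive letter.
Reversing it on dhewj: d−2=b, h−3=e, e−4=a, w−5=r, j−6=d.

beard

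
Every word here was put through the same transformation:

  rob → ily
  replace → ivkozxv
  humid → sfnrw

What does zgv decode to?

ate

Each letter is replaced by its mirror in the alphabet: a↔z, b↔y, c↔x, and so on (the Atbash cipher).
Reversing it on zgv: z↔a, g↔t, v↔e.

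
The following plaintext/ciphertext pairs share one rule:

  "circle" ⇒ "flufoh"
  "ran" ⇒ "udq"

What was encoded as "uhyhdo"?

This is a Caesar cipher with shift 3.
Decoding uhyhdo: u−3=r, h−3=e, y−3=v, h−3=e, d−3=a, o−3=l.

reveal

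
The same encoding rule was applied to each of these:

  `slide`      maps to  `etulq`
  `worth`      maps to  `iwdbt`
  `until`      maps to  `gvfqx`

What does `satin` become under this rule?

eifqz

Shifts by position in slide: pos 0: s→e (+12), pos 1: l→t (+8), pos 2: i→u (+12), pos 3: d→l (+8) — repeating every 2. It's a Vigenère-style cipher with numeric key [12,8]: position i shifts by key[i mod 2].
Applying it to satin: s+12=e, a+8=i, t+12=f, i+8=q, n+12=z.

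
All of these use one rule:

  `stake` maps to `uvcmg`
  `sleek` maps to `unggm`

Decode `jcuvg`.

Compare letters: s→u is +2, t→v is +2, a→c is +2 — a constant shift. Every letter moves 2 places later in the alphabet, wrapping around z→a.
Reversing it on jcuvg: j−2=h, c−2=a, u−2=s, v−2=t, g−2=e.

haste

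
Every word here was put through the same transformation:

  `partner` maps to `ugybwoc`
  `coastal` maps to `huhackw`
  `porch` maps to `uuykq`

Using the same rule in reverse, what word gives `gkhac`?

In partner: p→u is +5, a→g is +6, r→y is +7, t→b is +8 — the shift increases by 1 each position. Letter i (0-indexed) is shifted by i+5, so successive shifts are 5, 6, 7, ….
Reversing it on gkhac: g−5=b, k−6=e, h−7=a, a−8=s, c−9=t.

beast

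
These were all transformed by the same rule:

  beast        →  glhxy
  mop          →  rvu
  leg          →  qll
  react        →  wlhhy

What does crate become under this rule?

hwhyl

Vowels shift forward by 7 and consonants shift forward by 5.
Applying it to crate: c(cons)+5=h, r(cons)+5=w, a(vowel)+7=h, t(cons)+5=y, e(vowel)+7=l.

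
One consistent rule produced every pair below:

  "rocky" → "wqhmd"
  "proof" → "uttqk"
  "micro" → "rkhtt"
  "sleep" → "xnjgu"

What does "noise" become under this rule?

A repeating key of period 2 is used — shifts +5, +2 over and over.
On noise: n+5=s, o+2=q, i+5=n, s+2=u, e+5=j.

sqnuj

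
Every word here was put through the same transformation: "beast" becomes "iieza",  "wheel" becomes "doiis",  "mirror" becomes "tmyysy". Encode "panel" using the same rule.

weuis

The shift depends on letter class: consonant b→i is +7, but vowel e→i is +4. Vowels shift forward by 4 and consonants shift forward by 7.
For panel: p(cons)+7=w, a(vowel)+4=e, n(cons)+7=u, e(vowel)+4=i, l(cons)+7=s.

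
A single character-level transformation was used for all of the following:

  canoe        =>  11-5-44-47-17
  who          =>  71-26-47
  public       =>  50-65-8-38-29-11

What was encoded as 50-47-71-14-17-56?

c(#3)→11 and a(#1)→5: differences scale by 3, so n = 3·pos + 2. With a=1..z=26, the number is 3·pos + 2.
Reversing it on 50-47-71-14-17-56: 50→(50−2)÷3=16=p, 47→(47−2)÷3=15=o, 71→(71−2)÷3=23=w, 14→(14−2)÷3=4=d, 17→(17−2)÷3=5=e, 56→(56−2)÷3=18=r.

powder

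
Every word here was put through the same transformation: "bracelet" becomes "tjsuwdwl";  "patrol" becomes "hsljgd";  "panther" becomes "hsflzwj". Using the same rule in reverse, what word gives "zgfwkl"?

honest

Every letter moves 18 places later in the alphabet, wrapping around z→a.
Undoing it on zgfwkl: z−18=h, g−18=o, f−18=n, w−18=e, k−18=s, l−18=t.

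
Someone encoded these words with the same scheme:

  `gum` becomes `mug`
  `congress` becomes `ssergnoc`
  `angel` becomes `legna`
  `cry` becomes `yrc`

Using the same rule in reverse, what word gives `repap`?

The output letters match the input read backwards: gum reversed is mug. The word is simply reversed.
Reversing it on repap: then reverse → paper.

paper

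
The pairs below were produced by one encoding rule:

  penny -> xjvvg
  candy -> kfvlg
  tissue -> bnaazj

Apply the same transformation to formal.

Two shifts are in play — +5 for a/e/i/o/u, +8 for every other letter.
Applying it to formal: f(cons)+8=n, o(vowel)+5=t, r(cons)+8=z, m(cons)+8=u, a(vowel)+5=f, l(cons)+8=t.

ntzuft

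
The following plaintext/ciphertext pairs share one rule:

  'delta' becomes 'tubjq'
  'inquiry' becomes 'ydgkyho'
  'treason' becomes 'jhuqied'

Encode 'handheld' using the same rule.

Compare letters: d→t is +16, e→u is +16, l→b is +16 — a constant shift. Each letter is shifted forward by 16 in the alphabet (a Caesar shift of +16).
For handheld: h+16=x, a+16=q, n+16=d, d+16=t, h+16=x, e+16=u, l+16=b, d+16=t.

xqdtxubt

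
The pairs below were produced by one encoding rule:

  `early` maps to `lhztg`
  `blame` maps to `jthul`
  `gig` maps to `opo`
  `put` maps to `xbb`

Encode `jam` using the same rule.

The shift depends on letter class: consonant r→z is +8, but vowel e→l is +7. Vowels shift forward by 7 and consonants shift forward by 8.
Applying it to jam: j(cons)+8=r, a(vowel)+7=h, m(cons)+8=u.

rhu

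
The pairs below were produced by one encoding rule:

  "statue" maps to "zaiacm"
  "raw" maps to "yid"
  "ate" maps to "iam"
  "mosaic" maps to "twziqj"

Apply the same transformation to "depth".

The shift depends on letter class: consonant s→z is +7, but vowel a→i is +8. The rule splits by letter class: vowels +8, consonants +7.
For depth: d(cons)+7=k, e(vowel)+8=m, p(cons)+7=w, t(cons)+7=a, h(cons)+7=o.

kmwao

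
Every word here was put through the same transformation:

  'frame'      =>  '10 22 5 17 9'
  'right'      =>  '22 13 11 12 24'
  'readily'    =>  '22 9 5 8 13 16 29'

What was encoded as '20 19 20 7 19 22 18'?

popcorn

f is letter #6 and maps to 10: an offset of 4. Each letter is replaced by its alphabet position (a=1..z=26) + 4.
Decoding 20 19 20 7 19 22 18: 20→(20−4)÷1=16=p, 19→(19−4)÷1=15=o, 20→(20−4)÷1=16=p, 7→(7−4)÷1=3=c, 19→(19−4)÷1=15=o, 22→(22−4)÷1=18=r, 18→(18−4)÷1=14=n.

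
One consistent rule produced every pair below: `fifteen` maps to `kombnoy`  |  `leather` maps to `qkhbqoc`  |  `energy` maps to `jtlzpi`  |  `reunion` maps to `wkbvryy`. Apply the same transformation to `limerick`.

In fifteen: f→k is +5, i→o is +6, f→m is +7, t→b is +8 — the shift increases by 1 each position. Letter i (0-indexed) is shifted by i+5, so successive shifts are 5, 6, 7, ….
For limerick: l+5=q, i+6=o, m+7=t, e+8=m, r+9=a, i+10=s, c+11=n, k+12=w.

qotmasnw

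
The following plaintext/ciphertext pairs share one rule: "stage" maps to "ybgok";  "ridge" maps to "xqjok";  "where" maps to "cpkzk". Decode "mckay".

guess

It's a Vigenère-style cipher with numeric key [6,8]: position i shifts by key[i mod 2].
Decoding mckay: m−6=g, c−8=u, k−6=e, a−8=s, y−6=s.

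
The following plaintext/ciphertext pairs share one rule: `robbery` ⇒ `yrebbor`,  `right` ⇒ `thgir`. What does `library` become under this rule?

The output letters match the input read backwards: robbery reversed is yrebbor. The word is simply reversed.
On library: reverse → yrarbil.

yrarbil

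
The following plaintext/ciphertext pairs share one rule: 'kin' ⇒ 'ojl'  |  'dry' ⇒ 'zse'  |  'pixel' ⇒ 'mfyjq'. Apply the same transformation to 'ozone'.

fopap

Read the word backwards and shift each letter +1.
For ozone: reverse → enozo; then shift: e+1=f, n+1=o, o+1=p, z+1=a, o+1=p.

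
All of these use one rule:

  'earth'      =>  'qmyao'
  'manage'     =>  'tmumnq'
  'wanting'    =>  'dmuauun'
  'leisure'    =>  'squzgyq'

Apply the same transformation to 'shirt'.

The rule splits by letter class: vowels +12, consonants +7.
For shirt: s(cons)+7=z, h(cons)+7=o, i(vowel)+12=u, r(cons)+7=y, t(cons)+7=a.

zouya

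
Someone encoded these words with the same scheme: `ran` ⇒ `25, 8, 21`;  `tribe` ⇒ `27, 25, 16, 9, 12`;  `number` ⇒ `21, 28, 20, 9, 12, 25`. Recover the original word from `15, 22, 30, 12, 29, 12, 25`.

however

r is letter #18 and maps to 25: an offset of 7. Each letter is replaced by its alphabet position (a=1..z=26) + 7.
Undoing it on 15, 22, 30, 12, 29, 12, 25: 15→(15−7)÷1=8=h, 22→(22−7)÷1=15=o, 30→(30−7)÷1=23=w, 12→(12−7)÷1=5=e, 29→(29−7)÷1=22=v, 12→(12−7)÷1=5=e, 25→(25−7)÷1=18=r.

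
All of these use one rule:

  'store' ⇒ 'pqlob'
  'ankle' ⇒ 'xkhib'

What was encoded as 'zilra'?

It's a constant shift of +23 (ROT23).
Decoding zilra: z−23=c, i−23=l, l−23=o, r−23=u, a−23=d.

cloud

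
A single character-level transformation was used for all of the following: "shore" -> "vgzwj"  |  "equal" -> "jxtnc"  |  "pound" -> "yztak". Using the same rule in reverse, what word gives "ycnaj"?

Each letter's alphabet position (a=0..z=25) is mapped through 25·x+13 mod 26 — an affine cipher.
Decoding ycnaj: y(24)→25·(24−13)≡15=p; c(2)→25·(2−13)≡11=l; n(13)→25·(13−13)≡0=a; a(0)→25·(0−13)≡13=n; j(9)→25·(9−13)≡4=e (all mod 26).

plane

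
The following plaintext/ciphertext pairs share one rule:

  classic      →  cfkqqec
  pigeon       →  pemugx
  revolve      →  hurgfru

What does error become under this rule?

uhhgh

c(2)→c(2) and l(11)→f(5) fit y≡9x+10 (mod 26); the inverse of 9 mod 26 is 3. Treating letters as 0–25, the rule is x ↦ 9x + 10 (mod 26).
Applying it to error: e(4)→9·4+10≡20=u; r(17)→9·17+10≡7=h; r(17)→9·17+10≡7=h; o(14)→9·14+10≡6=g; r(17)→9·17+10≡7=h (all mod 26).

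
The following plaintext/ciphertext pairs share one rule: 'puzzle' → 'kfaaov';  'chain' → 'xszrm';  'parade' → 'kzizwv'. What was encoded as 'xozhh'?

class

Each pair mirrors across the alphabet (p↔k, u↔f, z↔a): positions sum to 25. This is the alphabet-reversal cipher (Atbash): a becomes z, b becomes y, etc.
Decoding xozhh: x↔c, o↔l, z↔a, h↔s, h↔s.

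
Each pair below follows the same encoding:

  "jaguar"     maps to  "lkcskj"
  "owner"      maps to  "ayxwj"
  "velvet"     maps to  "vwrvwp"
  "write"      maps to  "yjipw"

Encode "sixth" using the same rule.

mibpf

Each letter's alphabet position (a=0..z=25) is mapped through 3·x+10 mod 26 — an affine cipher.
On sixth: s(18)→3·18+10≡12=m; i(8)→3·8+10≡8=i; x(23)→3·23+10≡1=b; t(19)→3·19+10≡15=p; h(7)→3·7+10≡5=f (all mod 26).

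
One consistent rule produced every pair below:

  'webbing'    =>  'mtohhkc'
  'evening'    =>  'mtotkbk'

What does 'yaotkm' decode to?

genius

The output letters match the input read backwards, each shifted +6: webbing reversed is gnibbew. The word is reversed, then every letter is shifted forward by 6.
Decoding yaotkm: shift back: y−6=s, a−6=u, o−6=i, t−6=n, k−6=e, m−6=g → suineg; then reverse → genius.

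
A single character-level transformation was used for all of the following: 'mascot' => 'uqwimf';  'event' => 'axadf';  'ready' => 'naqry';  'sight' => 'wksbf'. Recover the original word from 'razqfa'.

m(12)→u(20) and a(0)→q(16) fit y≡9x+16 (mod 26); the inverse of 9 mod 26 is 3. Each letter's alphabet position (a=0..z=25) is mapped through 9·x+16 mod 26 — an affine cipher.
Reversing it on razqfa: r(17)→3·(17−16)≡3=d; a(0)→3·(0−16)≡4=e; z(25)→3·(25−16)≡1=b; q(16)→3·(16−16)≡0=a; f(5)→3·(5−16)≡19=t; a(0)→3·(0−16)≡4=e (all mod 26).

debate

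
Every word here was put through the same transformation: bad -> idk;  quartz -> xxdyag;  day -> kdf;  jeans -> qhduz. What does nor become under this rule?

ury

The shift depends on letter class: consonant b→i is +7, but vowel a→d is +3. Two shifts are in play — +3 for a/e/i/o/u, +7 for every other letter.
For nor: n(cons)+7=u, o(vowel)+3=r, r(cons)+7=y.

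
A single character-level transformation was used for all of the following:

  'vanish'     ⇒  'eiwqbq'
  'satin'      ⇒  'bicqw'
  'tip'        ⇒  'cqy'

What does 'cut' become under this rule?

The shift depends on letter class: consonant v→e is +9, but vowel a→i is +8. Vowels shift forward by 8 and consonants shift forward by 9.
On cut: c(cons)+9=l, u(vowel)+8=c, t(cons)+9=c.

lcc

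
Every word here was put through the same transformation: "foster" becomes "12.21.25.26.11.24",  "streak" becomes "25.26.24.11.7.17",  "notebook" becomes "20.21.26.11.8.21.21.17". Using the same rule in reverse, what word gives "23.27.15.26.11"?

Letters become their 1-based position plus 6 (so a→7, b→8, …).
Decoding 23.27.15.26.11: 23→(23−6)÷1=17=q, 27→(27−6)÷1=21=u, 15→(15−6)÷1=9=i, 26→(26−6)÷1=20=t, 11→(11−6)÷1=5=e.

quite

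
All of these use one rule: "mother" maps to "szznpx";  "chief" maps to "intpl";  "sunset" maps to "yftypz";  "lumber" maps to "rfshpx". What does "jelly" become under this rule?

pprre

The shift depends on letter class: consonant m→s is +6, but vowel o→z is +11. The rule splits by letter class: vowels +11, consonants +6.
Applying it to jelly: j(cons)+6=p, e(vowel)+11=p, l(cons)+6=r, l(cons)+6=r, y(cons)+6=e.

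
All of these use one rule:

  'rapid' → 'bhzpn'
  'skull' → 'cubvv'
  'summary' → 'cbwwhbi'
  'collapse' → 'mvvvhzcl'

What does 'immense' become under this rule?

pwwlxcl

The shift depends on letter class: consonant r→b is +10, but vowel a→h is +7. The rule splits by letter class: vowels +7, consonants +10.
On immense: i(vowel)+7=p, m(cons)+10=w, m(cons)+10=w, e(vowel)+7=l, n(cons)+10=x, s(cons)+10=c, e(vowel)+7=l.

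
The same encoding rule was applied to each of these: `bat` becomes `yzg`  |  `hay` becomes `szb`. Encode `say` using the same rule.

hzb

Each pair mirrors across the alphabet (b↔y, a↔z, t↔g): positions sum to 25. Letters are reflected about the middle of the alphabet (position → 25−position): Atbash.
On say: s↔h, a↔z, y↔b.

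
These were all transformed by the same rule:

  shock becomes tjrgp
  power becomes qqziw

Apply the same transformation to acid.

belh

In shock: s→t is +1, h→j is +2, o→r is +3, c→g is +4 — the shift increases by 1 each position. Letter i (0-indexed) is shifted by i+1, so successive shifts are 1, 2, 3, ….
Applying it to acid: a+1=b, c+2=e, i+3=l, d+4=h.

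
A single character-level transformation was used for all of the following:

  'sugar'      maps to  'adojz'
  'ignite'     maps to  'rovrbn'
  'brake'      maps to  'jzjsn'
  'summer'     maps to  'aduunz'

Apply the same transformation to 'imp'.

The shift depends on letter class: consonant s→a is +8, but vowel u→d is +9. The rule splits by letter class: vowels +9, consonants +8.
On imp: i(vowel)+9=r, m(cons)+8=u, p(cons)+8=x.

rux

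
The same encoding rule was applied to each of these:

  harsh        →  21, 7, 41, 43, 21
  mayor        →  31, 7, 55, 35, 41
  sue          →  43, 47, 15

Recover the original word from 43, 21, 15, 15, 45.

h(#8)→21 and a(#1)→7: differences scale by 2, so n = 2·pos + 5. The formula is n = 2×(alphabet index, a=1) + 5.
Undoing it on 43, 21, 15, 15, 45: 43→(43−5)÷2=19=s, 21→(21−5)÷2=8=h, 15→(15−5)÷2=5=e, 15→(15−5)÷2=5=e, 45→(45−5)÷2=20=t.

sheet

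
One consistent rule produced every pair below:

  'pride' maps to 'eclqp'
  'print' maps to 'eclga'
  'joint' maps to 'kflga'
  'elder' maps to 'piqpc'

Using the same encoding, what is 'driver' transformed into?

Treating letters as 0–25, the rule is x ↦ 25x + 19 (mod 26).
On driver: d(3)→25·3+19≡16=q; r(17)→25·17+19≡2=c; i(8)→25·8+19≡11=l; v(21)→25·21+19≡24=y; e(4)→25·4+19≡15=p; r(17)→25·17+19≡2=c (all mod 26).

qclypc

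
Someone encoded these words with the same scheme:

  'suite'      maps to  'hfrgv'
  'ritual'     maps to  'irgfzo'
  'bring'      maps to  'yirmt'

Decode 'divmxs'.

Each pair mirrors across the alphabet (s↔h, u↔f, i↔r): positions sum to 25. Letters are reflected about the middle of the alphabet (position → 25−position): Atbash.
Reversing it on divmxs: d↔w, i↔r, v↔e, m↔n, x↔c, s↔h.

wrench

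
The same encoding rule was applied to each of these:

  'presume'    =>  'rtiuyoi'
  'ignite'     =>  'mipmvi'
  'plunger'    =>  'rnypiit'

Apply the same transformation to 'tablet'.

vedniv

The shift depends on letter class: consonant p→r is +2, but vowel e→i is +4. Two shifts are in play — +4 for a/e/i/o/u, +2 for every other letter.
On tablet: t(cons)+2=v, a(vowel)+4=e, b(cons)+2=d, l(cons)+2=n, e(vowel)+4=i, t(cons)+2=v.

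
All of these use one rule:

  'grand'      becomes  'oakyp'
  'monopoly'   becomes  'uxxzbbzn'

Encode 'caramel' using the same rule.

The shift increases by 1 at each position, starting from +8: 8, 9, 10, ….
On caramel: c+8=k, a+9=j, r+10=b, a+11=l, m+12=y, e+13=r, l+14=z.

kjblyrz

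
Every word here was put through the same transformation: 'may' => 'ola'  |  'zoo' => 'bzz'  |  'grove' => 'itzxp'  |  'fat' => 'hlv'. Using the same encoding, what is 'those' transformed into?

The shift depends on letter class: consonant m→o is +2, but vowel a→l is +11. Two shifts are in play — +11 for a/e/i/o/u, +2 for every other letter.
For those: t(cons)+2=v, h(cons)+2=j, o(vowel)+11=z, s(cons)+2=u, e(vowel)+11=p.

vjzup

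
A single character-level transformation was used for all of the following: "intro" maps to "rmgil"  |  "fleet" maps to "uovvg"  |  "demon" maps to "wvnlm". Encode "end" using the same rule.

Each pair mirrors across the alphabet (i↔r, n↔m, t↔g): positions sum to 25. Each letter is replaced by its mirror in the alphabet: a↔z, b↔y, c↔x, and so on (the Atbash cipher).
Applying it to end: e↔v, n↔m, d↔w.

vmw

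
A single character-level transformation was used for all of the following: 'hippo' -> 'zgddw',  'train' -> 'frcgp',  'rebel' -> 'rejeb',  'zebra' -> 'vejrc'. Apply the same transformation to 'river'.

h(7)→z(25) and i(8)→g(6) fit y≡7x+2 (mod 26); the inverse of 7 mod 26 is 15. This is an affine cipher: with a=0,…,z=25, each position x becomes (7x+2) mod 26.
On river: r(17)→7·17+2≡17=r; i(8)→7·8+2≡6=g; v(21)→7·21+2≡19=t; e(4)→7·4+2≡4=e; r(17)→7·17+2≡17=r (all mod 26).

rgter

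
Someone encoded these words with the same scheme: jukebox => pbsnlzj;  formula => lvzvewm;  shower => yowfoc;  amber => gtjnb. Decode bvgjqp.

In jukebox: j→p is +6, u→b is +7, k→s is +8, e→n is +9 — the shift increases by 1 each position. Letter i (0-indexed) is shifted by i+6, so successive shifts are 6, 7, 8, ….
Reversing it on bvgjqp: b−6=v, v−7=o, g−8=y, j−9=a, q−10=g, p−11=e.

voyage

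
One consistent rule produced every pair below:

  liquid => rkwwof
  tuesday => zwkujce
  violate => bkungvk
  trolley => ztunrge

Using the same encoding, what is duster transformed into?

Shifts by position in liquid: pos 0: l→r (+6), pos 1: i→k (+2), pos 2: q→w (+6), pos 3: u→w (+2) — repeating every 2. The shifts repeat in a cycle of length 2: positions 0,1,… shift by +6, +2, then the pattern repeats.
Applying it to duster: d+6=j, u+2=w, s+6=y, t+2=v, e+6=k, r+2=t.

jwyvkt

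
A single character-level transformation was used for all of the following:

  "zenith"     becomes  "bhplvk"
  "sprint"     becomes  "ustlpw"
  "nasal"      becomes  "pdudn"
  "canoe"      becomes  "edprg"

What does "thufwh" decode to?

Shifts by position in zenith: pos 0: z→b (+2), pos 1: e→h (+3), pos 2: n→p (+2), pos 3: i→l (+3) — repeating every 2. A repeating key of period 2 is used — shifts +2, +3 over and over.
Undoing it on thufwh: t−2=r, h−3=e, u−2=s, f−3=c, w−2=u, h−3=e.

rescue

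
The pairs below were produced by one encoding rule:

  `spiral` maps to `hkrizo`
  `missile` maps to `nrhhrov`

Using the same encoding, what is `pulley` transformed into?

Each pair mirrors across the alphabet (s↔h, p↔k, i↔r): positions sum to 25. Letters are reflected about the middle of the alphabet (position → 25−position): Atbash.
For pulley: p↔k, u↔f, l↔o, l↔o, e↔v, y↔b.

kfoovb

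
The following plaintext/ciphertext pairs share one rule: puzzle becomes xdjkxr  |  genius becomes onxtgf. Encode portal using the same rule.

xxbemy

In puzzle: p→x is +8, u→d is +9, z→j is +10, z→k is +11 — the shift increases by 1 each position. Each letter shifts forward by (position + 8), i.e. 8, 9, 10, … — the shift grows by one for each successive letter.
On portal: p+8=x, o+9=x, r+10=b, t+11=e, a+12=m, l+13=y.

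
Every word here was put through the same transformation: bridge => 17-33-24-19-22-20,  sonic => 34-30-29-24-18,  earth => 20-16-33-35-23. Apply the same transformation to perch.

b is letter #2 and maps to 17: an offset of 15. The number is (letter's place in the alphabet, a=1) + 15.
On perch: p=16→31, e=5→20, r=18→33, c=3→18, h=8→23.

31-20-33-18-23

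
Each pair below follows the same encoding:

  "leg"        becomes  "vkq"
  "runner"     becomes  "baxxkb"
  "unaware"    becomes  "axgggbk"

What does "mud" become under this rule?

The shift depends on letter class: consonant l→v is +10, but vowel e→k is +6. Two shifts are in play — +6 for a/e/i/o/u, +10 for every other letter.
On mud: m(cons)+10=w, u(vowel)+6=a, d(cons)+10=n.

wan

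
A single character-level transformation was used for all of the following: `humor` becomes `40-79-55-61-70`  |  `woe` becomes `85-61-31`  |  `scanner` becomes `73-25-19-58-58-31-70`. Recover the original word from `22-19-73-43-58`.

basin

With a=1..z=26, the number is 3·pos + 16.
Decoding 22-19-73-43-58: 22→(22−16)÷3=2=b, 19→(19−16)÷3=1=a, 73→(73−16)÷3=19=s, 43→(43−16)÷3=9=i, 58→(58−16)÷3=14=n.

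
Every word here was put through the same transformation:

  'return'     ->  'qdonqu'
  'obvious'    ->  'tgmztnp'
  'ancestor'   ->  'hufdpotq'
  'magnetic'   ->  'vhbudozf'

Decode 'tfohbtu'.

r(17)→q(16) and e(4)→d(3) fit y≡25x+7 (mod 26); the inverse of 25 mod 26 is 25. Treating letters as 0–25, the rule is x ↦ 25x + 7 (mod 26).
Undoing it on tfohbtu: t(19)→25·(19−7)≡14=o; f(5)→25·(5−7)≡2=c; o(14)→25·(14−7)≡19=t; h(7)→25·(7−7)≡0=a; b(1)→25·(1−7)≡6=g; t(19)→25·(19−7)≡14=o; u(20)→25·(20−7)≡13=n (all mod 26).

octagon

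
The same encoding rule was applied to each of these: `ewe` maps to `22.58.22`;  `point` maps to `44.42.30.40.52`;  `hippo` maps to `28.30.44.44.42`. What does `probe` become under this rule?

e(#5)→22 and w(#23)→58: differences scale by 2, so n = 2·pos + 12. With a=1..z=26, the number is 2·pos + 12.
For probe: p=16→44, r=18→48, o=15→42, b=2→16, e=5→22.

44.48.42.16.22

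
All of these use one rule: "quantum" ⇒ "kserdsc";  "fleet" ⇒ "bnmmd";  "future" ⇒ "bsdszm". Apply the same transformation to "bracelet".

q(16)→k(10) and u(20)→s(18) fit y≡15x+4 (mod 26); the inverse of 15 mod 26 is 7. Each letter's alphabet position (a=0..z=25) is mapped through 15·x+4 mod 26 — an affine cipher.
On bracelet: b(1)→15·1+4≡19=t; r(17)→15·17+4≡25=z; a(0)→15·0+4≡4=e; c(2)→15·2+4≡8=i; e(4)→15·4+4≡12=m; l(11)→15·11+4≡13=n; e(4)→15·4+4≡12=m; t(19)→15·19+4≡3=d (all mod 26).

tzeimnmd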